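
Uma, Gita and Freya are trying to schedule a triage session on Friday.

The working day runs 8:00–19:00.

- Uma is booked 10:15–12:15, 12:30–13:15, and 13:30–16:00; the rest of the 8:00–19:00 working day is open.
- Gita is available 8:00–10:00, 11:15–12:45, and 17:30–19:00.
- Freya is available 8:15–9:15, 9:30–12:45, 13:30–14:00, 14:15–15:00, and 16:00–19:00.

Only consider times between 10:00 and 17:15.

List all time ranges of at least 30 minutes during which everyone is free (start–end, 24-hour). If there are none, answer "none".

none

Uma free within 08:00–19:00: 08:00–10:15, 12:15–12:30, 13:15–13:30, 16:00–19:00.
Uma ∩ Gita: 08:00–10:00, 12:15–12:30, 17:30–19:00.
Uma ∩ Gita ∩ Freya: 08:15–09:15, 09:30–10:00, 12:15–12:30, 17:30–19:00.
Restricted to 10:00–17:15: 12:15–12:30.
Windows ≥ 30 min: (none).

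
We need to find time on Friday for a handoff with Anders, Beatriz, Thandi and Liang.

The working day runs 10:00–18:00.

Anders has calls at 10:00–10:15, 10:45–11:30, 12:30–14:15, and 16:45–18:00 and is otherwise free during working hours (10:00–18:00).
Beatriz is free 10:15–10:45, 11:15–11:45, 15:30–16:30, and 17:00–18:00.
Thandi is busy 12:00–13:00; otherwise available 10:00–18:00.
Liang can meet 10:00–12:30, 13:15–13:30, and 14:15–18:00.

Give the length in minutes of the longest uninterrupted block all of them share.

Anders free within 10:00–18:00: 10:15–10:45, 11:30–12:30, 14:15–16:45.
Thandi free within 10:00–18:00: 10:00–12:00, 13:00–18:00.
Anders ∩ Beatriz: 10:15–10:45, 11:30–11:45, 15:30–16:30.
Anders ∩ Beatriz ∩ Thandi: 10:15–10:45, 11:30–11:45, 15:30–16:30.
Anders ∩ Beatriz ∩ Thandi ∩ Liang: 10:15–10:45, 11:30–11:45, 15:30–16:30.
Common window lengths: 30, 15, 60 min; longest is 60.

60 minutes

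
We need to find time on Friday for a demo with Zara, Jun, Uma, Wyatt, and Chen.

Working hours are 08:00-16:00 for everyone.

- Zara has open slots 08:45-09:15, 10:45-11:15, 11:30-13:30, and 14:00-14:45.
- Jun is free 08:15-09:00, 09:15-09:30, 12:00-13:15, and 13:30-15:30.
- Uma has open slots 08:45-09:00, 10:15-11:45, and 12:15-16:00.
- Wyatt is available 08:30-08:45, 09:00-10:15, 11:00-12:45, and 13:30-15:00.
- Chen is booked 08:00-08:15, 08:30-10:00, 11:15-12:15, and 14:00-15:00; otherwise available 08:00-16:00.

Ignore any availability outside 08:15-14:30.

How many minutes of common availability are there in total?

Chen free within 08:00–16:00: 08:15–08:30, 10:00–11:15, 12:15–14:00, 15:00–16:00.
Zara ∩ Jun: 08:45–09:00, 12:00–13:15, 14:00–14:45.
Zara ∩ Jun ∩ Uma: 08:45–09:00, 12:15–13:15, 14:00–14:45.
Zara ∩ Jun ∩ Uma ∩ Wyatt: 12:15–12:45, 14:00–14:45.
Zara ∩ Jun ∩ Uma ∩ Wyatt ∩ Chen: 12:15–12:45.
Restricted to 08:15–14:30: 12:15–12:45.
Total common minutes: 30.

30 minutes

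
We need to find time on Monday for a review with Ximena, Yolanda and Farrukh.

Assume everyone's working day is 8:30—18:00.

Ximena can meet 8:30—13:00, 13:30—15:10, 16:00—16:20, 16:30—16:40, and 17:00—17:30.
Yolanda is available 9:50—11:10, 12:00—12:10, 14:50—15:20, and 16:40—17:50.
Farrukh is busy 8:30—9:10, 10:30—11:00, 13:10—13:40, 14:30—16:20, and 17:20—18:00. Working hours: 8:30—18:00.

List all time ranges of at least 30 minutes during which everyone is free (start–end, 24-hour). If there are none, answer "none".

Farrukh free within 08:30–18:00: 09:10–10:30, 11:00–13:10, 13:40–14:30, 16:20–17:20.
Ximena ∩ Yolanda: 09:50–11:10, 12:00–12:10, 14:50–15:10, 17:00–17:30.
Ximena ∩ Yolanda ∩ Farrukh: 09:50–10:30, 11:00–11:10, 12:00–12:10, 17:00–17:20.
Windows ≥ 30 min: 09:50–10:30.

09:50–10:30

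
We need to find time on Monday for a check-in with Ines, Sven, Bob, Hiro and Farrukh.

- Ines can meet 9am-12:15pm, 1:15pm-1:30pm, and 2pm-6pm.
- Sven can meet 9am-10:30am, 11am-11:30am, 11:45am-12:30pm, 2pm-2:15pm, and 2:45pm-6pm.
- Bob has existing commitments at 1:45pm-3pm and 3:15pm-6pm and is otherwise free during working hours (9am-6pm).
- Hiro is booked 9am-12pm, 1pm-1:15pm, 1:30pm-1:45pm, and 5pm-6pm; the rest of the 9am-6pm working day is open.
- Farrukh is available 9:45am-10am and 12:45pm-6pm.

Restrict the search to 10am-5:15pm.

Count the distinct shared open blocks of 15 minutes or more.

1

Bob free within 09:00–18:00: 09:00–13:45, 15:00–15:15.
Hiro free within 09:00–18:00: 12:00–13:00, 13:15–13:30, 13:45–17:00.
Ines ∩ Sven: 09:00–10:30, 11:00–11:30, 11:45–12:15, 14:00–14:15, 14:45–18:00.
Ines ∩ Sven ∩ Bob: 09:00–10:30, 11:00–11:30, 11:45–12:15, 15:00–15:15.
Ines ∩ Sven ∩ Bob ∩ Hiro: 12:00–12:15, 15:00–15:15.
Ines ∩ Sven ∩ Bob ∩ Hiro ∩ Farrukh: 15:00–15:15.
Restricted to 10:00–17:15: 15:00–15:15.
Windows ≥ 15 min: 15:00–15:15.
That's 1 window.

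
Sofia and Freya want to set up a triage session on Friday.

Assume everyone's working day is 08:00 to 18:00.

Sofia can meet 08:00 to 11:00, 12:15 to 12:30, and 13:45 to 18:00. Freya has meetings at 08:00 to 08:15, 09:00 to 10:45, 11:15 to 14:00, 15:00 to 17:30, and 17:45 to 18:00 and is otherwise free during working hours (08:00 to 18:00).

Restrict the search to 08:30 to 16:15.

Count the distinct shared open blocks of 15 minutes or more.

3

Freya free within 08:00–18:00: 08:15–09:00, 10:45–11:15, 14:00–15:00, 17:30–17:45.
Sofia ∩ Freya: 08:15–09:00, 10:45–11:00, 14:00–15:00, 17:30–17:45.
Restricted to 08:30–16:15: 08:30–09:00, 10:45–11:00, 14:00–15:00.
Windows ≥ 15 min: 08:30–09:00, 10:45–11:00, 14:00–15:00.
That's 3 windows.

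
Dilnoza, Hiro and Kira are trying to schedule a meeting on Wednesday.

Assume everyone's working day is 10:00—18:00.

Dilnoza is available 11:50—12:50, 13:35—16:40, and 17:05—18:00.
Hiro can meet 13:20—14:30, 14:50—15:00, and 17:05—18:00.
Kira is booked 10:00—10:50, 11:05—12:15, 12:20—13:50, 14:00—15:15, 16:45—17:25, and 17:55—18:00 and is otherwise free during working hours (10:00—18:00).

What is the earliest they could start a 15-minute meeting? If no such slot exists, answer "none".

17:25

Kira free within 10:00–18:00: 10:50–11:05, 12:15–12:20, 13:50–14:00, 15:15–16:45, 17:25–17:55.
Dilnoza ∩ Hiro: 13:35–14:30, 14:50–15:00, 17:05–18:00.
Dilnoza ∩ Hiro ∩ Kira: 13:50–14:00, 17:25–17:55.
Windows ≥ 15 min: 17:25–17:55.
Earliest such window starts at 17:25.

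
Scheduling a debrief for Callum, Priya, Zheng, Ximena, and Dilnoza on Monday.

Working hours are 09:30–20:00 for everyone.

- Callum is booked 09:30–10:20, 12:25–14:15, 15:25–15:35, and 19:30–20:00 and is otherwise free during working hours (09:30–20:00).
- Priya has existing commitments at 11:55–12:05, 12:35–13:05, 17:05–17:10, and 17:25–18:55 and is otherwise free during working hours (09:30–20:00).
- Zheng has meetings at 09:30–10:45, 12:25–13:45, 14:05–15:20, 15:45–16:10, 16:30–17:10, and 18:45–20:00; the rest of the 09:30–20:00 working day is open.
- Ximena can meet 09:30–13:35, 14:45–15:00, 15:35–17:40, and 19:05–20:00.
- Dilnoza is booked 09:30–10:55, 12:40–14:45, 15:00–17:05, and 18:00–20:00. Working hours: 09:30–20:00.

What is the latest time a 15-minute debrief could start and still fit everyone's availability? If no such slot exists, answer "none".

Callum free within 09:30–20:00: 10:20–12:25, 14:15–15:25, 15:35–19:30.
Priya free within 09:30–20:00: 09:30–11:55, 12:05–12:35, 13:05–17:05, 17:10–17:25, 18:55–20:00.
Zheng free within 09:30–20:00: 10:45–12:25, 13:45–14:05, 15:20–15:45, 16:10–16:30, 17:10–18:45.
Dilnoza free within 09:30–20:00: 10:55–12:40, 14:45–15:00, 17:05–18:00.
Callum ∩ Priya: 10:20–11:55, 12:05–12:25, 14:15–15:25, 15:35–17:05, 17:10–17:25, 18:55–19:30.
Callum ∩ Priya ∩ Zheng: 10:45–11:55, 12:05–12:25, 15:20–15:25, 15:35–15:45, 16:10–16:30, 17:10–17:25.
Callum ∩ Priya ∩ Zheng ∩ Ximena: 10:45–11:55, 12:05–12:25, 15:35–15:45, 16:10–16:30, 17:10–17:25.
Callum ∩ Priya ∩ Zheng ∩ Ximena ∩ Dilnoza: 10:55–11:55, 12:05–12:25, 17:10–17:25.
Windows ≥ 15 min: 10:55–11:55, 12:05–12:25, 17:10–17:25.
Latest start in the last window 17:10–17:25 is 17:25 − 15 min = 17:10.

17:10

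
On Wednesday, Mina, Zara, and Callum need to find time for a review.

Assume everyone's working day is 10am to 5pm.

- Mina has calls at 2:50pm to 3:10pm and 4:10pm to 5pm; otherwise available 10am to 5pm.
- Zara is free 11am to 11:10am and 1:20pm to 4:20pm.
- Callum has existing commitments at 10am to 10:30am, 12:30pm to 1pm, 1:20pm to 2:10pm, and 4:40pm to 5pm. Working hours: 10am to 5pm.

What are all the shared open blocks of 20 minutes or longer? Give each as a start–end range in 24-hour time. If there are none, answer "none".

14:10–14:50, 15:10–16:10

Mina free within 10:00–17:00: 10:00–14:50, 15:10–16:10.
Callum free within 10:00–17:00: 10:30–12:30, 13:00–13:20, 14:10–16:40.
Mina ∩ Zara: 11:00–11:10, 13:20–14:50, 15:10–16:10.
Mina ∩ Zara ∩ Callum: 11:00–11:10, 14:10–14:50, 15:10–16:10.
Windows ≥ 20 min: 14:10–14:50, 15:10–16:10.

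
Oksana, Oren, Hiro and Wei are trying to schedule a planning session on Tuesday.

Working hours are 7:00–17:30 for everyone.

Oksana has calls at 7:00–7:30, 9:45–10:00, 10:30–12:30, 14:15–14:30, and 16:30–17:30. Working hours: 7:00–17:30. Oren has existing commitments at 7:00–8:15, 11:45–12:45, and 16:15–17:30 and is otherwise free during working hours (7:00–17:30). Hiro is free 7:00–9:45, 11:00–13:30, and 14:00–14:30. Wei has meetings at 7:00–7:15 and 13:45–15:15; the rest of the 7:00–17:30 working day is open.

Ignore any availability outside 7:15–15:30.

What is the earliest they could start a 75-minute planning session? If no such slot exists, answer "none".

08:15

Oksana free within 07:00–17:30: 07:30–09:45, 10:00–10:30, 12:30–14:15, 14:30–16:30.
Oren free within 07:00–17:30: 08:15–11:45, 12:45–16:15.
Wei free within 07:00–17:30: 07:15–13:45, 15:15–17:30.
Oksana ∩ Oren: 08:15–09:45, 10:00–10:30, 12:45–14:15, 14:30–16:15.
Oksana ∩ Oren ∩ Hiro: 08:15–09:45, 12:45–13:30, 14:00–14:15.
Oksana ∩ Oren ∩ Hiro ∩ Wei: 08:15–09:45, 12:45–13:30.
Restricted to 07:15–15:30: 08:15–09:45, 12:45–13:30.
Windows ≥ 75 min: 08:15–09:45.
Earliest such window starts at 08:15.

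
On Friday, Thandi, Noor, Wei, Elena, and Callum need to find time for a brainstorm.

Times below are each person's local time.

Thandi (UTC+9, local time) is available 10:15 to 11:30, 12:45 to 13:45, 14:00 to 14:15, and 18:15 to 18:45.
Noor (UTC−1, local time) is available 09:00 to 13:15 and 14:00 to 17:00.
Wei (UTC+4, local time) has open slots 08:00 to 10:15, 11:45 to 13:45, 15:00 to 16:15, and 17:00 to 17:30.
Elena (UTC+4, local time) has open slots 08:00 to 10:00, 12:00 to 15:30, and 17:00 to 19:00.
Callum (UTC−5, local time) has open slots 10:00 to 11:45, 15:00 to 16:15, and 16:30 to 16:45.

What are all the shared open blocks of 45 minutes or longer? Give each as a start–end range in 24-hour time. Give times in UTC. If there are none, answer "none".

none

Thandi → UTC: 01:15–02:30, 03:45–04:45, 05:00–05:15, 09:15–09:45.
Noor → UTC: 10:00–14:15, 15:00–18:00.
Wei → UTC: 04:00–06:15, 07:45–09:45, 11:00–12:15, 13:00–13:30.
Elena → UTC: 04:00–06:00, 08:00–11:30, 13:00–15:00.
Callum → UTC: 15:00–16:45, 20:00–21:15, 21:30–21:45.
Thandi ∩ Noor: (none).
Thandi ∩ Noor ∩ Wei: (none).
Thandi ∩ Noor ∩ Wei ∩ Elena: (none).
Thandi ∩ Noor ∩ Wei ∩ Elena ∩ Callum: (none).
Windows ≥ 45 min: (none).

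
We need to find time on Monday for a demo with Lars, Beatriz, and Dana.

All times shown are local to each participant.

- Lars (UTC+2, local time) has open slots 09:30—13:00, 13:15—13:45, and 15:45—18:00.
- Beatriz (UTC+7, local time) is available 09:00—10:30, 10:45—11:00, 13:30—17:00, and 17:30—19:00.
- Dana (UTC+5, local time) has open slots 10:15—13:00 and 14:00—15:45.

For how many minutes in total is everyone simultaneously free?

Lars → UTC: 07:30–11:00, 11:15–11:45, 13:45–16:00.
Beatriz → UTC: 02:00–03:30, 03:45–04:00, 06:30–10:00, 10:30–12:00.
Dana → UTC: 05:15–08:00, 09:00–10:45.
Lars ∩ Beatriz: 07:30–10:00, 10:30–11:00, 11:15–11:45.
Lars ∩ Beatriz ∩ Dana: 07:30–08:00, 09:00–10:00, 10:30–10:45.
Total common minutes: 30 + 60 + 15 = 105.

105 minutes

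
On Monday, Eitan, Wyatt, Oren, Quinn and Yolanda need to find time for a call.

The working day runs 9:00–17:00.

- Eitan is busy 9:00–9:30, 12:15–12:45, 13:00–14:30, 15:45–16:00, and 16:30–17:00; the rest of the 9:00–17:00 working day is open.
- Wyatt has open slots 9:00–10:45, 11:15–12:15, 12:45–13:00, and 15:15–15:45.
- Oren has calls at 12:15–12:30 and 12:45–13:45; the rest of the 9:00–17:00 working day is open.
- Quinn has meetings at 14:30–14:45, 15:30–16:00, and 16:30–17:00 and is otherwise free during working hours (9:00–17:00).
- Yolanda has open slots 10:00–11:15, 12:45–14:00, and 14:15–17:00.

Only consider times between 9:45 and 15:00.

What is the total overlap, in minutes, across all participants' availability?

Eitan free within 09:00–17:00: 09:30–12:15, 12:45–13:00, 14:30–15:45, 16:00–16:30.
Oren free within 09:00–17:00: 09:00–12:15, 12:30–12:45, 13:45–17:00.
Quinn free within 09:00–17:00: 09:00–14:30, 14:45–15:30, 16:00–16:30.
Eitan ∩ Wyatt: 09:30–10:45, 11:15–12:15, 12:45–13:00, 15:15–15:45.
Eitan ∩ Wyatt ∩ Oren: 09:30–10:45, 11:15–12:15, 15:15–15:45.
Eitan ∩ Wyatt ∩ Oren ∩ Quinn: 09:30–10:45, 11:15–12:15, 15:15–15:30.
Eitan ∩ Wyatt ∩ Oren ∩ Quinn ∩ Yolanda: 10:00–10:45, 15:15–15:30.
Restricted to 09:45–15:00: 10:00–10:45.
Total common minutes: 45.

45 minutes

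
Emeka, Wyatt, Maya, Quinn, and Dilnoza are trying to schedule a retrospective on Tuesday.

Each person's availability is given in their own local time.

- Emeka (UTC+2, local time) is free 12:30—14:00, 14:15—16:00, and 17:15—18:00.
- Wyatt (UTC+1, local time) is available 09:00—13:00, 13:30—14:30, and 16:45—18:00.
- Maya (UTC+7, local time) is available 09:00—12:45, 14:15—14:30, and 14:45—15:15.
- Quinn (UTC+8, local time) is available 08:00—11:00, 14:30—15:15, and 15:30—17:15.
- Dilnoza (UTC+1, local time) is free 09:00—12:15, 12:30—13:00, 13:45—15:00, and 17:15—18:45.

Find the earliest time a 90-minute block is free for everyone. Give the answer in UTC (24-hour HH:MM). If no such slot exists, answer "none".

Emeka → UTC: 10:30–12:00, 12:15–14:00, 15:15–16:00.
Wyatt → UTC: 08:00–12:00, 12:30–13:30, 15:45–17:00.
Maya → UTC: 02:00–05:45, 07:15–07:30, 07:45–08:15.
Quinn → UTC: 00:00–03:00, 06:30–07:15, 07:30–09:15.
Dilnoza → UTC: 08:00–11:15, 11:30–12:00, 12:45–14:00, 16:15–17:45.
Emeka ∩ Wyatt: 10:30–12:00, 12:30–13:30, 15:45–16:00.
Emeka ∩ Wyatt ∩ Maya: (none).
Emeka ∩ Wyatt ∩ Maya ∩ Quinn: (none).
Emeka ∩ Wyatt ∩ Maya ∩ Quinn ∩ Dilnoza: (none).
Windows ≥ 90 min: (none).

none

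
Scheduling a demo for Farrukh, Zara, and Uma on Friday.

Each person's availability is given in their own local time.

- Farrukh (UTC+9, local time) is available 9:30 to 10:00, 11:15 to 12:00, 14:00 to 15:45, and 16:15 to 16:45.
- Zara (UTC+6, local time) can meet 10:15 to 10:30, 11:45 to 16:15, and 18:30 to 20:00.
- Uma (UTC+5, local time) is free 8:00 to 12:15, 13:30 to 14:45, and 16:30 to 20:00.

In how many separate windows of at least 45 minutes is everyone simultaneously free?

Farrukh → UTC: 00:30–01:00, 02:15–03:00, 05:00–06:45, 07:15–07:45.
Zara → UTC: 04:15–04:30, 05:45–10:15, 12:30–14:00.
Uma → UTC: 03:00–07:15, 08:30–09:45, 11:30–15:00.
Farrukh ∩ Zara: 05:45–06:45, 07:15–07:45.
Farrukh ∩ Zara ∩ Uma: 05:45–06:45.
Windows ≥ 45 min: 05:45–06:45.
That's 1 window.

1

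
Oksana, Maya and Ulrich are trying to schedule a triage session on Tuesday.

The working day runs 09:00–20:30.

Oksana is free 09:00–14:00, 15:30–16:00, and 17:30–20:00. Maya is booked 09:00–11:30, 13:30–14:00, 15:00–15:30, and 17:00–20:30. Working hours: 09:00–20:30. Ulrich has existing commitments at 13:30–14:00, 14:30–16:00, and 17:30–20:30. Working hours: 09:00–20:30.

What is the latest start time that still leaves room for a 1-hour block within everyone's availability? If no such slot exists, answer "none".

Maya free within 09:00–20:30: 11:30–13:30, 14:00–15:00, 15:30–17:00.
Ulrich free within 09:00–20:30: 09:00–13:30, 14:00–14:30, 16:00–17:30.
Oksana ∩ Maya: 11:30–13:30, 15:30–16:00.
Oksana ∩ Maya ∩ Ulrich: 11:30–13:30.
Windows ≥ 60 min: 11:30–13:30.
Latest start in the last window 11:30–13:30 is 13:30 − 60 min = 12:30.

12:30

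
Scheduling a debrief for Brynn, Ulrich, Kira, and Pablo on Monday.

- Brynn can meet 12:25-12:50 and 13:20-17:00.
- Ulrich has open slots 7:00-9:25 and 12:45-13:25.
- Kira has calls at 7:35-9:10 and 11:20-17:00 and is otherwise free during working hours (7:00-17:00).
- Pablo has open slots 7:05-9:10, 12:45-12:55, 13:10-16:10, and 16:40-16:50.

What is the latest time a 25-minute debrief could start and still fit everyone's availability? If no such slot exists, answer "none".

none

Kira free within 07:00–17:00: 07:00–07:35, 09:10–11:20.
Brynn ∩ Ulrich: 12:45–12:50, 13:20–13:25.
Brynn ∩ Ulrich ∩ Kira: (none).
Brynn ∩ Ulrich ∩ Kira ∩ Pablo: (none).
Windows ≥ 25 min: (none).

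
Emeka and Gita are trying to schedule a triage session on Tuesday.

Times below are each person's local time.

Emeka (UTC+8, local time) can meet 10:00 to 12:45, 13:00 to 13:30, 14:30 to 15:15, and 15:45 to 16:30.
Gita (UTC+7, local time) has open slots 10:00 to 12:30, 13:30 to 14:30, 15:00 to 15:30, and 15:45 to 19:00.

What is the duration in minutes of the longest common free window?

105 minutes

Emeka → UTC: 02:00–04:45, 05:00–05:30, 06:30–07:15, 07:45–08:30.
Gita → UTC: 03:00–05:30, 06:30–07:30, 08:00–08:30, 08:45–12:00.
Emeka ∩ Gita: 03:00–04:45, 05:00–05:30, 06:30–07:15, 08:00–08:30.
Common window lengths: 105, 30, 45, 30 min; longest is 105.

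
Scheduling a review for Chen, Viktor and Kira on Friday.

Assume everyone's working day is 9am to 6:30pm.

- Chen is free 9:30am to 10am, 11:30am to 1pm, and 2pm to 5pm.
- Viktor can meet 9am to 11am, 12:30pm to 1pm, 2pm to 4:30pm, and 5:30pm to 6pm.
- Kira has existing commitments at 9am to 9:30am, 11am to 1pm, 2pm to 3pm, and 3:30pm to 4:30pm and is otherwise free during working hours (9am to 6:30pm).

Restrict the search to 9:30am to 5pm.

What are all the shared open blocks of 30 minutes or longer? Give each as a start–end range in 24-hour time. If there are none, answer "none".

09:30–10:00, 15:00–15:30

Kira free within 09:00–18:30: 09:30–11:00, 13:00–14:00, 15:00–15:30, 16:30–18:30.
Chen ∩ Viktor: 09:30–10:00, 12:30–13:00, 14:00–16:30.
Chen ∩ Viktor ∩ Kira: 09:30–10:00, 15:00–15:30.
Restricted to 09:30–17:00: 09:30–10:00, 15:00–15:30.
Windows ≥ 30 min: 09:30–10:00, 15:00–15:30.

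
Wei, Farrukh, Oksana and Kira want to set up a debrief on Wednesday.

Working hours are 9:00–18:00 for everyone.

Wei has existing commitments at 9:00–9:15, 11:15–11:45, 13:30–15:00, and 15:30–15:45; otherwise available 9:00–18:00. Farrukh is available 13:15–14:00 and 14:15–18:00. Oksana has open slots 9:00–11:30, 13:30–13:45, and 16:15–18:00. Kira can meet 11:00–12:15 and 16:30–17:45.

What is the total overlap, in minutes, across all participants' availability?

Wei free within 09:00–18:00: 09:15–11:15, 11:45–13:30, 15:00–15:30, 15:45–18:00.
Wei ∩ Farrukh: 13:15–13:30, 15:00–15:30, 15:45–18:00.
Wei ∩ Farrukh ∩ Oksana: 16:15–18:00.
Wei ∩ Farrukh ∩ Oksana ∩ Kira: 16:30–17:45.
Total common minutes: 75.

75 minutes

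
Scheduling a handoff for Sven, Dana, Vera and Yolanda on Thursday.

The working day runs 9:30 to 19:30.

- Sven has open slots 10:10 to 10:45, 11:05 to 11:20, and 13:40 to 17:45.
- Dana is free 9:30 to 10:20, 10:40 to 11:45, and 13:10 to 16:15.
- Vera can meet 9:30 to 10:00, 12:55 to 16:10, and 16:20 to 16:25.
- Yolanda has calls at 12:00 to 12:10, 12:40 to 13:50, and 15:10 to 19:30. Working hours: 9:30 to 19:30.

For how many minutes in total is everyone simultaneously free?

80 minutes

Yolanda free within 09:30–19:30: 09:30–12:00, 12:10–12:40, 13:50–15:10.
Sven ∩ Dana: 10:10–10:20, 10:40–10:45, 11:05–11:20, 13:40–16:15.
Sven ∩ Dana ∩ Vera: 13:40–16:10.
Sven ∩ Dana ∩ Vera ∩ Yolanda: 13:50–15:10.
Total common minutes: 80.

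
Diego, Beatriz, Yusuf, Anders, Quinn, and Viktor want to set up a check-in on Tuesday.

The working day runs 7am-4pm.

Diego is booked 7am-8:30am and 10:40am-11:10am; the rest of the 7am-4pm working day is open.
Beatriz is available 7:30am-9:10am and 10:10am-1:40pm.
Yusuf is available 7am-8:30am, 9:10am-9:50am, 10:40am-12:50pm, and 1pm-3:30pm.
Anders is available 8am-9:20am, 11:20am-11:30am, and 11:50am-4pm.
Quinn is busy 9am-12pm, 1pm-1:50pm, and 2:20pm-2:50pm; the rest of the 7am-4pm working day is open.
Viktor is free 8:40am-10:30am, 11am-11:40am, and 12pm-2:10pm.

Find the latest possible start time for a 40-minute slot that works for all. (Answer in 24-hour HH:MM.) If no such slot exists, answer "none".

12:10

Diego free within 07:00–16:00: 08:30–10:40, 11:10–16:00.
Quinn free within 07:00–16:00: 07:00–09:00, 12:00–13:00, 13:50–14:20, 14:50–16:00.
Diego ∩ Beatriz: 08:30–09:10, 10:10–10:40, 11:10–13:40.
Diego ∩ Beatriz ∩ Yusuf: 11:10–12:50, 13:00–13:40.
Diego ∩ Beatriz ∩ Yusuf ∩ Anders: 11:20–11:30, 11:50–12:50, 13:00–13:40.
Diego ∩ Beatriz ∩ Yusuf ∩ Anders ∩ Quinn: 12:00–12:50.
Diego ∩ Beatriz ∩ Yusuf ∩ Anders ∩ Quinn ∩ Viktor: 12:00–12:50.
Windows ≥ 40 min: 12:00–12:50.
Latest start in the last window 12:00–12:50 is 12:50 − 40 min = 12:10.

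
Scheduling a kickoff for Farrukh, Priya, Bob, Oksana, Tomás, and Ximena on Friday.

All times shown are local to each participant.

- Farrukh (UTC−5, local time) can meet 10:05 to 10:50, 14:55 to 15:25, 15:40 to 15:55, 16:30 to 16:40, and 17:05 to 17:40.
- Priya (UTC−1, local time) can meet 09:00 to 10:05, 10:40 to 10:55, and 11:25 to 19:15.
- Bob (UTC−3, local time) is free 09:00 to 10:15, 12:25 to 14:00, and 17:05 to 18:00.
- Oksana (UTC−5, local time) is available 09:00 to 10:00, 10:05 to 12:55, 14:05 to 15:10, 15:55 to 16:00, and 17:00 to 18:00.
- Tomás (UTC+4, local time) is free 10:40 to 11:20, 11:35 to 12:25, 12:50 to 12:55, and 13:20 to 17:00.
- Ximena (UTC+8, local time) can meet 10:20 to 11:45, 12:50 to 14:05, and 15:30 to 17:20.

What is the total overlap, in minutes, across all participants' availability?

0 minutes

Farrukh → UTC: 15:05–15:50, 19:55–20:25, 20:40–20:55, 21:30–21:40, 22:05–22:40.
Priya → UTC: 10:00–11:05, 11:40–11:55, 12:25–20:15.
Bob → UTC: 12:00–13:15, 15:25–17:00, 20:05–21:00.
Oksana → UTC: 14:00–15:00, 15:05–17:55, 19:05–20:10, 20:55–21:00, 22:00–23:00.
Tomás → UTC: 06:40–07:20, 07:35–08:25, 08:50–08:55, 09:20–13:00.
Ximena → UTC: 02:20–03:45, 04:50–06:05, 07:30–09:20.
Farrukh ∩ Priya: 15:05–15:50, 19:55–20:15.
Farrukh ∩ Priya ∩ Bob: 15:25–15:50, 20:05–20:15.
Farrukh ∩ Priya ∩ Bob ∩ Oksana: 15:25–15:50, 20:05–20:10.
Farrukh ∩ Priya ∩ Bob ∩ Oksana ∩ Tomás: (none).
Farrukh ∩ Priya ∩ Bob ∩ Oksana ∩ Tomás ∩ Ximena: (none).
Total common minutes: 0.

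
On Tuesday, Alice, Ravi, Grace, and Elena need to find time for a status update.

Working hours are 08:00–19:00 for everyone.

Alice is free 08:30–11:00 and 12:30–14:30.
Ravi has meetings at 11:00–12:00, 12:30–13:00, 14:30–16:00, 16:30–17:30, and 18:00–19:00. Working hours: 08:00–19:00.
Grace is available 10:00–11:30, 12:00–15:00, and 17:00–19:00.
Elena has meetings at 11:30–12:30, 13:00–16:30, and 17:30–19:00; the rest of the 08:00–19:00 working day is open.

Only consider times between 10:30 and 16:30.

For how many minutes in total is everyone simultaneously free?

Ravi free within 08:00–19:00: 08:00–11:00, 12:00–12:30, 13:00–14:30, 16:00–16:30, 17:30–18:00.
Elena free within 08:00–19:00: 08:00–11:30, 12:30–13:00, 16:30–17:30.
Alice ∩ Ravi: 08:30–11:00, 13:00–14:30.
Alice ∩ Ravi ∩ Grace: 10:00–11:00, 13:00–14:30.
Alice ∩ Ravi ∩ Grace ∩ Elena: 10:00–11:00.
Restricted to 10:30–16:30: 10:30–11:00.
Total common minutes: 30.

30 minutes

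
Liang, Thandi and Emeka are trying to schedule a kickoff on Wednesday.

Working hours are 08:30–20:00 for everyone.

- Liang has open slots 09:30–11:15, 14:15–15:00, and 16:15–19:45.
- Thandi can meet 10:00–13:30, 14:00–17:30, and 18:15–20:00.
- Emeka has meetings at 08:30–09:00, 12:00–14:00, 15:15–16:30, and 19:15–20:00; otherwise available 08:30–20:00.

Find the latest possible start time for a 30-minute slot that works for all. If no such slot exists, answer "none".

18:45

Emeka free within 08:30–20:00: 09:00–12:00, 14:00–15:15, 16:30–19:15.
Liang ∩ Thandi: 10:00–11:15, 14:15–15:00, 16:15–17:30, 18:15–19:45.
Liang ∩ Thandi ∩ Emeka: 10:00–11:15, 14:15–15:00, 16:30–17:30, 18:15–19:15.
Windows ≥ 30 min: 10:00–11:15, 14:15–15:00, 16:30–17:30, 18:15–19:15.
Latest start in the last window 18:15–19:15 is 19:15 − 30 min = 18:45.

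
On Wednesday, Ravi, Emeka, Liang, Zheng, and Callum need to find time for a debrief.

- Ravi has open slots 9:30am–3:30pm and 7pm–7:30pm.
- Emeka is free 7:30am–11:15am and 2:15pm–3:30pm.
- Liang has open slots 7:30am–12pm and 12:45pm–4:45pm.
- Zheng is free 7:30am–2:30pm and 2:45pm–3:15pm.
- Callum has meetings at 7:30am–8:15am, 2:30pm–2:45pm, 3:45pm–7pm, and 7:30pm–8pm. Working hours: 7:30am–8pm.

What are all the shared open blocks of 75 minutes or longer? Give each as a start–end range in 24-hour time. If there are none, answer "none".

Callum free within 07:30–20:00: 08:15–14:30, 14:45–15:45, 19:00–19:30.
Ravi ∩ Emeka: 09:30–11:15, 14:15–15:30.
Ravi ∩ Emeka ∩ Liang: 09:30–11:15, 14:15–15:30.
Ravi ∩ Emeka ∩ Liang ∩ Zheng: 09:30–11:15, 14:15–14:30, 14:45–15:15.
Ravi ∩ Emeka ∩ Liang ∩ Zheng ∩ Callum: 09:30–11:15, 14:15–14:30, 14:45–15:15.
Windows ≥ 75 min: 09:30–11:15.

09:30–11:15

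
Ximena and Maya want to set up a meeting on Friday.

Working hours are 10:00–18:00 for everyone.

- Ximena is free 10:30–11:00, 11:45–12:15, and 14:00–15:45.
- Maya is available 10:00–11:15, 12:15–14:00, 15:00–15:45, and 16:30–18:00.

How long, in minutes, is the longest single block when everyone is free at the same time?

Ximena ∩ Maya: 10:30–11:00, 15:00–15:45.
Common window lengths: 30, 45 min; longest is 45.

45 minutes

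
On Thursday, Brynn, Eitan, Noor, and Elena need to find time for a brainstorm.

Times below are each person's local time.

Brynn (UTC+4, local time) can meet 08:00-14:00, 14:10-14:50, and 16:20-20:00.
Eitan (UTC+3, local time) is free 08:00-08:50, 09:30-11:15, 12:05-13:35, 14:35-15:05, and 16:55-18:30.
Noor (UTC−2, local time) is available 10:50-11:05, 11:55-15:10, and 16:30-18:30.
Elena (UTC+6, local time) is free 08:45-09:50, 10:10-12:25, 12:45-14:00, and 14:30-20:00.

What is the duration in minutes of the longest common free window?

Brynn → UTC: 04:00–10:00, 10:10–10:50, 12:20–16:00.
Eitan → UTC: 05:00–05:50, 06:30–08:15, 09:05–10:35, 11:35–12:05, 13:55–15:30.
Noor → UTC: 12:50–13:05, 13:55–17:10, 18:30–20:30.
Elena → UTC: 02:45–03:50, 04:10–06:25, 06:45–08:00, 08:30–14:00.
Brynn ∩ Eitan: 05:00–05:50, 06:30–08:15, 09:05–10:00, 10:10–10:35, 13:55–15:30.
Brynn ∩ Eitan ∩ Noor: 13:55–15:30.
Brynn ∩ Eitan ∩ Noor ∩ Elena: 13:55–14:00.
Single common window of 5 minutes.

5 minutes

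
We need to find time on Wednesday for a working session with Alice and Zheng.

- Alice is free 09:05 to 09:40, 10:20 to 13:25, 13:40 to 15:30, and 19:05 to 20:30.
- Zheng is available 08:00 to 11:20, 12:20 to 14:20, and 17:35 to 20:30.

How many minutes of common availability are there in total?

Alice ∩ Zheng: 09:05–09:40, 10:20–11:20, 12:20–13:25, 13:40–14:20, 19:05–20:30.
Total common minutes: 35 + 60 + 65 + 40 + 85 = 285.

285 minutes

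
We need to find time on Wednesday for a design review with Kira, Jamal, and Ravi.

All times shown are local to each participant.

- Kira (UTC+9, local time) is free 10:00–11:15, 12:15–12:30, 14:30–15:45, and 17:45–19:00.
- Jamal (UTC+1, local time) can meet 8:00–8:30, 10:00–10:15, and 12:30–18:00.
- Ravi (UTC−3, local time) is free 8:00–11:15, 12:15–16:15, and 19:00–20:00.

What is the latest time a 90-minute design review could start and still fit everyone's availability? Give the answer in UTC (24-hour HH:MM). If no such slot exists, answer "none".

none

Kira → UTC: 01:00–02:15, 03:15–03:30, 05:30–06:45, 08:45–10:00.
Jamal → UTC: 07:00–07:30, 09:00–09:15, 11:30–17:00.
Ravi → UTC: 11:00–14:15, 15:15–19:15, 22:00–23:00.
Kira ∩ Jamal: 09:00–09:15.
Kira ∩ Jamal ∩ Ravi: (none).
Windows ≥ 90 min: (none).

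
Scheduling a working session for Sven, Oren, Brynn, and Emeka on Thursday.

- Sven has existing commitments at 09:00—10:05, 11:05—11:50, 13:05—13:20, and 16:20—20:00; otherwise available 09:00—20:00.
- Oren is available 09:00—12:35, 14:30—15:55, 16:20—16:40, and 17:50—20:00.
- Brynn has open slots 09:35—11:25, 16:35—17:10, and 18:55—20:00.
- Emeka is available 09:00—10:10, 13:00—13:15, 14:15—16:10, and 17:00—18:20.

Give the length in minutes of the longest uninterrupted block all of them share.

Sven free within 09:00–20:00: 10:05–11:05, 11:50–13:05, 13:20–16:20.
Sven ∩ Oren: 10:05–11:05, 11:50–12:35, 14:30–15:55.
Sven ∩ Oren ∩ Brynn: 10:05–11:05.
Sven ∩ Oren ∩ Brynn ∩ Emeka: 10:05–10:10.
Single common window of 5 minutes.

5 minutes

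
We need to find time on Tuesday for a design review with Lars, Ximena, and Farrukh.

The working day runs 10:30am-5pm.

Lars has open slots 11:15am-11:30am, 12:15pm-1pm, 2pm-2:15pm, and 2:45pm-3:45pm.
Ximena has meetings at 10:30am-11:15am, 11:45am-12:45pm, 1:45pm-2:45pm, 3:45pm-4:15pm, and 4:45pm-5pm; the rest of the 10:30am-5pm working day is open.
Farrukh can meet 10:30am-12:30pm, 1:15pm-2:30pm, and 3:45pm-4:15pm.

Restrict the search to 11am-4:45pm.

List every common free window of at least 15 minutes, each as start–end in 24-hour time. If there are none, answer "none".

11:15–11:30

Ximena free within 10:30–17:00: 11:15–11:45, 12:45–13:45, 14:45–15:45, 16:15–16:45.
Lars ∩ Ximena: 11:15–11:30, 12:45–13:00, 14:45–15:45.
Lars ∩ Ximena ∩ Farrukh: 11:15–11:30.
Restricted to 11:00–16:45: 11:15–11:30.
Windows ≥ 15 min: 11:15–11:30.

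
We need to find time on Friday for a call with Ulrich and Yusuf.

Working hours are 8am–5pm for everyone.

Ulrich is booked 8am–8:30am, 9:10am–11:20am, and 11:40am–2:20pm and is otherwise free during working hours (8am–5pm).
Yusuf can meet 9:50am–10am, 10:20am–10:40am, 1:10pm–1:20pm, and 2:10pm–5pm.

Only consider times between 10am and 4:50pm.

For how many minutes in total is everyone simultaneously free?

Ulrich free within 08:00–17:00: 08:30–09:10, 11:20–11:40, 14:20–17:00.
Ulrich ∩ Yusuf: 14:20–17:00.
Restricted to 10:00–16:50: 14:20–16:50.
Total common minutes: 150.

150 minutes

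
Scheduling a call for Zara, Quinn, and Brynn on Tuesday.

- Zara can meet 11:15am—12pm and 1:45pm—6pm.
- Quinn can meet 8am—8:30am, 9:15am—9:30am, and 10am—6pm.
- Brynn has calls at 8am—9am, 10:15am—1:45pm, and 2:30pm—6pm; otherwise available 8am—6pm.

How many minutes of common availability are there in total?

Brynn free within 08:00–18:00: 09:00–10:15, 13:45–14:30.
Zara ∩ Quinn: 11:15–12:00, 13:45–18:00.
Zara ∩ Quinn ∩ Brynn: 13:45–14:30.
Total common minutes: 45.

45 minutes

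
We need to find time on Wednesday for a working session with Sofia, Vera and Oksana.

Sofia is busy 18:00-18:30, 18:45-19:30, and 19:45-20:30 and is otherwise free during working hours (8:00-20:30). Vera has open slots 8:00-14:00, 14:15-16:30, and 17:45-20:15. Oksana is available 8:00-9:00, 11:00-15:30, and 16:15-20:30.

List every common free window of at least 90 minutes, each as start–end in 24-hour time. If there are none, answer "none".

Sofia free within 08:00–20:30: 08:00–18:00, 18:30–18:45, 19:30–19:45.
Sofia ∩ Vera: 08:00–14:00, 14:15–16:30, 17:45–18:00, 18:30–18:45, 19:30–19:45.
Sofia ∩ Vera ∩ Oksana: 08:00–09:00, 11:00–14:00, 14:15–15:30, 16:15–16:30, 17:45–18:00, 18:30–18:45, 19:30–19:45.
Windows ≥ 90 min: 11:00–14:00.

11:00–14:00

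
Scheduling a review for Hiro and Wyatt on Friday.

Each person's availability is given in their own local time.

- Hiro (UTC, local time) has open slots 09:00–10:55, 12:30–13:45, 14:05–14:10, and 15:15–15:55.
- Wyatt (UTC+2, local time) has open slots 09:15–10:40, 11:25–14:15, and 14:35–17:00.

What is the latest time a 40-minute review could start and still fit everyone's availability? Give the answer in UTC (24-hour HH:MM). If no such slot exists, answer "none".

13:05

Hiro → UTC: 09:00–10:55, 12:30–13:45, 14:05–14:10, 15:15–15:55.
Wyatt → UTC: 07:15–08:40, 09:25–12:15, 12:35–15:00.
Hiro ∩ Wyatt: 09:25–10:55, 12:35–13:45, 14:05–14:10.
Windows ≥ 40 min: 09:25–10:55, 12:35–13:45.
Latest start in the last window 12:35–13:45 is 13:45 − 40 min = 13:05.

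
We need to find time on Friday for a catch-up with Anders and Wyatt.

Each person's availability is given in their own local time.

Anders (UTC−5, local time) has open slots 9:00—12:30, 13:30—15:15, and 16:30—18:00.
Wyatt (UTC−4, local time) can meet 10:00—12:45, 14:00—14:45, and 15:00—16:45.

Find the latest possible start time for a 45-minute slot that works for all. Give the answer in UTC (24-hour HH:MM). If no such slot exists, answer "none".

Anders → UTC: 14:00–17:30, 18:30–20:15, 21:30–23:00.
Wyatt → UTC: 14:00–16:45, 18:00–18:45, 19:00–20:45.
Anders ∩ Wyatt: 14:00–16:45, 18:30–18:45, 19:00–20:15.
Windows ≥ 45 min: 14:00–16:45, 19:00–20:15.
Latest start in the last window 19:00–20:15 is 20:15 − 45 min = 19:30.

19:30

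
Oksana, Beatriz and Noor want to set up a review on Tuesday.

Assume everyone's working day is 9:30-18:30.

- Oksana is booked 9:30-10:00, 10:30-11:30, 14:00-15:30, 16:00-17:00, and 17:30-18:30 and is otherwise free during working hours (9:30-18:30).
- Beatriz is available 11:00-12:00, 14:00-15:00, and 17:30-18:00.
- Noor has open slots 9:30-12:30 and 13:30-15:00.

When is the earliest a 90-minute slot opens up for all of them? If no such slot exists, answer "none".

none

Oksana free within 09:30–18:30: 10:00–10:30, 11:30–14:00, 15:30–16:00, 17:00–17:30.
Oksana ∩ Beatriz: 11:30–12:00.
Oksana ∩ Beatriz ∩ Noor: 11:30–12:00.
Windows ≥ 90 min: (none).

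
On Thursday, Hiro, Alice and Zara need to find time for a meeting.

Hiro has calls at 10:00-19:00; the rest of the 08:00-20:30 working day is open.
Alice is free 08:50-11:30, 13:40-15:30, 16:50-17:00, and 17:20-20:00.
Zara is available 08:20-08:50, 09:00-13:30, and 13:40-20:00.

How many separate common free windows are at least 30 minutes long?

Hiro free within 08:00–20:30: 08:00–10:00, 19:00–20:30.
Hiro ∩ Alice: 08:50–10:00, 19:00–20:00.
Hiro ∩ Alice ∩ Zara: 09:00–10:00, 19:00–20:00.
Windows ≥ 30 min: 09:00–10:00, 19:00–20:00.
That's 2 windows.

2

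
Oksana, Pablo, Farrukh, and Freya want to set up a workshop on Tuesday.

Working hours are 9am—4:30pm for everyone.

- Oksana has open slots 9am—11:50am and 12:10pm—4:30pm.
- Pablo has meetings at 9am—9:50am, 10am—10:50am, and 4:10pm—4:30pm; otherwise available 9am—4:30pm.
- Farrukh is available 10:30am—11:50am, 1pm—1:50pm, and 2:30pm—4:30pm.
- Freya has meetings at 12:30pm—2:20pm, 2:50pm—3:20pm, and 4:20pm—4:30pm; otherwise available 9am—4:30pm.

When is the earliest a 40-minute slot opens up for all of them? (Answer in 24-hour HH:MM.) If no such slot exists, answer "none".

Pablo free within 09:00–16:30: 09:50–10:00, 10:50–16:10.
Freya free within 09:00–16:30: 09:00–12:30, 14:20–14:50, 15:20–16:20.
Oksana ∩ Pablo: 09:50–10:00, 10:50–11:50, 12:10–16:10.
Oksana ∩ Pablo ∩ Farrukh: 10:50–11:50, 13:00–13:50, 14:30–16:10.
Oksana ∩ Pablo ∩ Farrukh ∩ Freya: 10:50–11:50, 14:30–14:50, 15:20–16:10.
Windows ≥ 40 min: 10:50–11:50, 15:20–16:10.
Earliest such window starts at 10:50.

10:50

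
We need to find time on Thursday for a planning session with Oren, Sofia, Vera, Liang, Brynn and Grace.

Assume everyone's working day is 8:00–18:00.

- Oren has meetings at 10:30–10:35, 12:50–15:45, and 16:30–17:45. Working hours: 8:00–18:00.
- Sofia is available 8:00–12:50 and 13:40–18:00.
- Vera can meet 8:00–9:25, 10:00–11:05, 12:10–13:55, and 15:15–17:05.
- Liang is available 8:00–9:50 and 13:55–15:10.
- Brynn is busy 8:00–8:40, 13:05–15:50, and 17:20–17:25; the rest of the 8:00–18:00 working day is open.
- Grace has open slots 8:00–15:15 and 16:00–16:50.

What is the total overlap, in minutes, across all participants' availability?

45 minutes

Oren free within 08:00–18:00: 08:00–10:30, 10:35–12:50, 15:45–16:30, 17:45–18:00.
Brynn free within 08:00–18:00: 08:40–13:05, 15:50–17:20, 17:25–18:00.
Oren ∩ Sofia: 08:00–10:30, 10:35–12:50, 15:45–16:30, 17:45–18:00.
Oren ∩ Sofia ∩ Vera: 08:00–09:25, 10:00–10:30, 10:35–11:05, 12:10–12:50, 15:45–16:30.
Oren ∩ Sofia ∩ Vera ∩ Liang: 08:00–09:25.
Oren ∩ Sofia ∩ Vera ∩ Liang ∩ Brynn: 08:40–09:25.
Oren ∩ Sofia ∩ Vera ∩ Liang ∩ Brynn ∩ Grace: 08:40–09:25.
Total common minutes: 45.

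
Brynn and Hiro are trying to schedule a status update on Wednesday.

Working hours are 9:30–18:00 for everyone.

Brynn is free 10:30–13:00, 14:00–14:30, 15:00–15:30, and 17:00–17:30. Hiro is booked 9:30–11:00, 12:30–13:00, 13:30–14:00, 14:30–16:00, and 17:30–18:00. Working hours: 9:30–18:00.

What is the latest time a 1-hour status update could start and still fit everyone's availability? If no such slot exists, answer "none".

11:30

Hiro free within 09:30–18:00: 11:00–12:30, 13:00–13:30, 14:00–14:30, 16:00–17:30.
Brynn ∩ Hiro: 11:00–12:30, 14:00–14:30, 17:00–17:30.
Windows ≥ 60 min: 11:00–12:30.
Latest start in the last window 11:00–12:30 is 12:30 − 60 min = 11:30.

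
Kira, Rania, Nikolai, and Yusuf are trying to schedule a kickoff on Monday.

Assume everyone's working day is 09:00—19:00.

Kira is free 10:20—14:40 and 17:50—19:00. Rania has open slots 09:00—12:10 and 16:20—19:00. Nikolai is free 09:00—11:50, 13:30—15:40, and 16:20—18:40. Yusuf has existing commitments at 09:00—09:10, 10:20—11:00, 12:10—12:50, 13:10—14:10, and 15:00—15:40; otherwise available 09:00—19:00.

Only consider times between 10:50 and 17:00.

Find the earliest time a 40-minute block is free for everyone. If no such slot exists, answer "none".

Yusuf free within 09:00–19:00: 09:10–10:20, 11:00–12:10, 12:50–13:10, 14:10–15:00, 15:40–19:00.
Kira ∩ Rania: 10:20–12:10, 17:50–19:00.
Kira ∩ Rania ∩ Nikolai: 10:20–11:50, 17:50–18:40.
Kira ∩ Rania ∩ Nikolai ∩ Yusuf: 11:00–11:50, 17:50–18:40.
Restricted to 10:50–17:00: 11:00–11:50.
Windows ≥ 40 min: 11:00–11:50.
Earliest such window starts at 11:00.

11:00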